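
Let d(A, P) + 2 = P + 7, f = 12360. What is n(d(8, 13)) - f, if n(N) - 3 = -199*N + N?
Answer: -15921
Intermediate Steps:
d(A, P) = 5 + P (d(A, P) = -2 + (P + 7) = -2 + (7 + P) = 5 + P)
n(N) = 3 - 198*N (n(N) = 3 + (-199*N + N) = 3 - 198*N)
n(d(8, 13)) - f = (3 - 198*(5 + 13)) - 1*12360 = (3 - 198*18) - 12360 = (3 - 3564) - 12360 = -3561 - 12360 = -15921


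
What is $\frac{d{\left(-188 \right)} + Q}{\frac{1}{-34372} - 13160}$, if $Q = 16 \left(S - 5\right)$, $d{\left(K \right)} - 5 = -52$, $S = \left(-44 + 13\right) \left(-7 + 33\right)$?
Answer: $\frac{149208852}{150778507} \approx 0.98959$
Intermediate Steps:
$S = -806$ ($S = \left(-31\right) 26 = -806$)
$d{\left(K \right)} = -47$ ($d{\left(K \right)} = 5 - 52 = -47$)
$Q = -12976$ ($Q = 16 \left(-806 - 5\right) = 16 \left(-811\right) = -12976$)
$\frac{d{\left(-188 \right)} + Q}{\frac{1}{-34372} - 13160} = \frac{-47 - 12976}{\frac{1}{-34372} - 13160} = - \frac{13023}{- \frac{1}{34372} - 13160} = - \frac{13023}{- \frac{452335521}{34372}} = \left(-13023\right) \left(- \frac{34372}{452335521}\right) = \frac{149208852}{150778507}$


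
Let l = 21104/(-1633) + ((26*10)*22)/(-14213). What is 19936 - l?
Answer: 463020442856/23209829 ≈ 19949.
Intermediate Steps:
l = -309291912/23209829 (l = 21104*(-1/1633) + (260*22)*(-1/14213) = -21104/1633 + 5720*(-1/14213) = -21104/1633 - 5720/14213 = -309291912/23209829 ≈ -13.326)
19936 - l = 19936 - 1*(-309291912/23209829) = 19936 + 309291912/23209829 = 463020442856/23209829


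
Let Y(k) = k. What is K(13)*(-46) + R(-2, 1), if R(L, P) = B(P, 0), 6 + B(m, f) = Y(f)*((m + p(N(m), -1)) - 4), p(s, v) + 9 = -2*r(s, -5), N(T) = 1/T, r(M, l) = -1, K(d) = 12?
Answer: -558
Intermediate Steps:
p(s, v) = -7 (p(s, v) = -9 - 2*(-1) = -9 + 2 = -7)
B(m, f) = -6 + f*(-11 + m) (B(m, f) = -6 + f*((m - 7) - 4) = -6 + f*((-7 + m) - 4) = -6 + f*(-11 + m))
R(L, P) = -6 (R(L, P) = -6 - 11*0 + 0*P = -6 + 0 + 0 = -6)
K(13)*(-46) + R(-2, 1) = 12*(-46) - 6 = -552 - 6 = -558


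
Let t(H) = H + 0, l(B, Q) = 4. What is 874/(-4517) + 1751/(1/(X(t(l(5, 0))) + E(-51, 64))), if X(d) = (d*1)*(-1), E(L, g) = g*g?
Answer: 32364719690/4517 ≈ 7.1651e+6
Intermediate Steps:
E(L, g) = g²
t(H) = H
X(d) = -d (X(d) = d*(-1) = -d)
874/(-4517) + 1751/(1/(X(t(l(5, 0))) + E(-51, 64))) = 874/(-4517) + 1751/(1/(-1*4 + 64²)) = 874*(-1/4517) + 1751/(1/(-4 + 4096)) = -874/4517 + 1751/(1/4092) = -874/4517 + 1751*4092 = -874/4517 + 7165092 = 32364719690/4517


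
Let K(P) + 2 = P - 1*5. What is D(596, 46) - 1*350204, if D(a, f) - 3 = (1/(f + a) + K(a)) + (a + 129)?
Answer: -223985453/642 ≈ -3.4889e+5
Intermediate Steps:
K(P) = -7 + P (K(P) = -2 + (P - 1*5) = -2 + (P - 5) = -2 + (-5 + P) = -7 + P)
D(a, f) = 125 + 1/(a + f) + 2*a (D(a, f) = 3 + ((1/(f + a) + (-7 + a)) + (a + 129)) = 3 + ((1/(a + f) + (-7 + a)) + (129 + a)) = 3 + ((-7 + a + 1/(a + f)) + (129 + a)) = 3 + (122 + 1/(a + f) + 2*a) = 125 + 1/(a + f) + 2*a)
D(596, 46) - 1*350204 = (1 + 2*596² + 125*596 + 125*46 + 2*596*46)/(596 + 46) - 1*350204 = (1 + 2*355216 + 74500 + 5750 + 54832)/642 - 350204 = (1 + 710432 + 74500 + 5750 + 54832)/642 - 350204 = (1/642)*845515 - 350204 = 845515/642 - 350204 = -223985453/642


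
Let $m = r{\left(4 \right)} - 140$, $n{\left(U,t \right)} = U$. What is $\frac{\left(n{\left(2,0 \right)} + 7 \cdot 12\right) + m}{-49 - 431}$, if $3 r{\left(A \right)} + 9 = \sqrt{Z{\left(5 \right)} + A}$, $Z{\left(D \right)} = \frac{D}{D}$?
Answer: $\frac{19}{160} - \frac{\sqrt{5}}{1440} \approx 0.1172$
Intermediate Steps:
$Z{\left(D \right)} = 1$
$r{\left(A \right)} = -3 + \frac{\sqrt{1 + A}}{3}$
$m = -143 + \frac{\sqrt{5}}{3}$ ($m = \left(-3 + \frac{\sqrt{1 + 4}}{3}\right) - 140 = \left(-3 + \frac{\sqrt{5}}{3}\right) - 140 = -143 + \frac{\sqrt{5}}{3} \approx -142.25$)
$\frac{\left(n{\left(2,0 \right)} + 7 \cdot 12\right) + m}{-49 - 431} = \frac{\left(2 + 7 \cdot 12\right) - \left(143 - \frac{\sqrt{5}}{3}\right)}{-49 - 431} = \frac{\left(2 + 84\right) - \left(143 - \frac{\sqrt{5}}{3}\right)}{-480} = \left(86 - \left(143 - \frac{\sqrt{5}}{3}\right)\right) \left(- \frac{1}{480}\right) = \left(-57 + \frac{\sqrt{5}}{3}\right) \left(- \frac{1}{480}\right) = \frac{19}{160} - \frac{\sqrt{5}}{1440}$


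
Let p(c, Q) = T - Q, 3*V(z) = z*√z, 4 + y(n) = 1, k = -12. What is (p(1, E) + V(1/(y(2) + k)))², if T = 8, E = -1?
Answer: (6075 - I*√15)²/455625 ≈ 81.0 - 0.10328*I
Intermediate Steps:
y(n) = -3 (y(n) = -4 + 1 = -3)
V(z) = z^(3/2)/3 (V(z) = (z*√z)/3 = z^(3/2)/3)
p(c, Q) = 8 - Q
(p(1, E) + V(1/(y(2) + k)))² = ((8 - 1*(-1)) + (1/(-3 - 12))^(3/2)/3)² = ((8 + 1) + (1/(-15))^(3/2)/3)² = (9 + (-1/15)^(3/2)/3)² = (9 + (-I*√15/225)/3)² = (9 - I*√15/675)²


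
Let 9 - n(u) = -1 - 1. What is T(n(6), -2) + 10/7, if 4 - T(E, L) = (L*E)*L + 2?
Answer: -284/7 ≈ -40.571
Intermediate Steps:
n(u) = 11 (n(u) = 9 - (-1 - 1) = 9 - 1*(-2) = 9 + 2 = 11)
T(E, L) = 2 - E*L² (T(E, L) = 4 - ((L*E)*L + 2) = 4 - ((E*L)*L + 2) = 4 - (E*L² + 2) = 4 - (2 + E*L²) = 4 + (-2 - E*L²) = 2 - E*L²)
T(n(6), -2) + 10/7 = (2 - 1*11*(-2)²) + 10/7 = (2 - 1*11*4) + 10*(⅐) = (2 - 44) + 10/7 = -42 + 10/7 = -284/7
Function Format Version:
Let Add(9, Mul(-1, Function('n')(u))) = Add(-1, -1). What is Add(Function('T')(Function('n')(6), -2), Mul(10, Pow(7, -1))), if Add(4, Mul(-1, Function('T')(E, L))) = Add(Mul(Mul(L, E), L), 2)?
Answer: Rational(-284, 7) ≈ -40.571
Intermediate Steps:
Function('n')(u) = 11 (Function('n')(u) = Add(9, Mul(-1, Add(-1, -1))) = Add(9, Mul(-1, -2)) = Add(9, 2) = 11)
Function('T')(E, L) = Add(2, Mul(-1, E, Pow(L, 2))) (Function('T')(E, L) = Add(4, Mul(-1, Add(Mul(Mul(L, E), L), 2))) = Add(4, Mul(-1, Add(Mul(Mul(E, L), L), 2))) = Add(4, Mul(-1, Add(Mul(E, Pow(L, 2)), 2))) = Add(4, Mul(-1, Add(2, Mul(E, Pow(L, 2))))) = Add(4, Add(-2, Mul(-1, E, Pow(L, 2)))) = Add(2, Mul(-1, E, Pow(L, 2))))
Add(Function('T')(Function('n')(6), -2), Mul(10, Pow(7, -1))) = Add(Add(2, Mul(-1, 11, Pow(-2, 2))), Mul(10, Pow(7, -1))) = Add(Add(2, Mul(-1, 11, 4)), Mul(10, Rational(1, 7))) = Add(Add(2, -44), Rational(10, 7)) = Add(-42, Rational(10, 7)) = Rational(-284, 7)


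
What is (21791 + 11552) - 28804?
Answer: 4539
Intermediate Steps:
(21791 + 11552) - 28804 = 33343 - 28804 = 4539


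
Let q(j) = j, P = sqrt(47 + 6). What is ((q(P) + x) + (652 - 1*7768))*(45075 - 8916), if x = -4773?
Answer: -429894351 + 36159*sqrt(53) ≈ -4.2963e+8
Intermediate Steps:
P = sqrt(53) ≈ 7.2801
((q(P) + x) + (652 - 1*7768))*(45075 - 8916) = ((sqrt(53) - 4773) + (652 - 1*7768))*(45075 - 8916) = ((-4773 + sqrt(53)) + (652 - 7768))*36159 = ((-4773 + sqrt(53)) - 7116)*36159 = (-11889 + sqrt(53))*36159 = -429894351 + 36159*sqrt(53)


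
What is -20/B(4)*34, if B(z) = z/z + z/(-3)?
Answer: 2040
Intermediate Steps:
B(z) = 1 - z/3 (B(z) = 1 + z*(-⅓) = 1 - z/3)
-20/B(4)*34 = -20/(1 - ⅓*4)*34 = -20/(1 - 4/3)*34 = -20/(-⅓)*34 = -20*(-3)*34 = 60*34 = 2040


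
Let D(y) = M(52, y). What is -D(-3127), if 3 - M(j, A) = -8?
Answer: -11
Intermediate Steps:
M(j, A) = 11 (M(j, A) = 3 - 1*(-8) = 3 + 8 = 11)
D(y) = 11
-D(-3127) = -1*11 = -11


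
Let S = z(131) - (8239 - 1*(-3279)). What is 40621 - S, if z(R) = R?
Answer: 52008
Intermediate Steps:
S = -11387 (S = 131 - (8239 - 1*(-3279)) = 131 - (8239 + 3279) = 131 - 1*11518 = 131 - 11518 = -11387)
40621 - S = 40621 - 1*(-11387) = 40621 + 11387 = 52008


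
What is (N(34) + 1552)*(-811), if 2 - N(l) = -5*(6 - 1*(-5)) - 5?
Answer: -1308954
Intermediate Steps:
N(l) = 62 (N(l) = 2 - (-5*(6 - 1*(-5)) - 5) = 2 - (-5*(6 + 5) - 5) = 2 - (-5*11 - 5) = 2 - (-55 - 5) = 2 - 1*(-60) = 2 + 60 = 62)
(N(34) + 1552)*(-811) = (62 + 1552)*(-811) = 1614*(-811) = -1308954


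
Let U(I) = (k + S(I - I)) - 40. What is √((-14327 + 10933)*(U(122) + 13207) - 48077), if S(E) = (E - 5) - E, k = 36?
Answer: I*√44842089 ≈ 6696.4*I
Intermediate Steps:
S(E) = -5 (S(E) = (-5 + E) - E = -5)
U(I) = -9 (U(I) = (36 - 5) - 40 = 31 - 40 = -9)
√((-14327 + 10933)*(U(122) + 13207) - 48077) = √((-14327 + 10933)*(-9 + 13207) - 48077) = √(-3394*13198 - 48077) = √(-44794012 - 48077) = √(-44842089) = I*√44842089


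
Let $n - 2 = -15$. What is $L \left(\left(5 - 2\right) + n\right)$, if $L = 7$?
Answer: $-70$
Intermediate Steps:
$n = -13$ ($n = 2 - 15 = -13$)
$L \left(\left(5 - 2\right) + n\right) = 7 \left(\left(5 - 2\right) - 13\right) = 7 \left(3 - 13\right) = 7 \left(-10\right) = -70$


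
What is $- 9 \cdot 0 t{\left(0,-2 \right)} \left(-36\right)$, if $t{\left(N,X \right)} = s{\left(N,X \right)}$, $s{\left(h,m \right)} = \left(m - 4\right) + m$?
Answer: $0$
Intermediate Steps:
$s{\left(h,m \right)} = -4 + 2 m$ ($s{\left(h,m \right)} = \left(-4 + m\right) + m = -4 + 2 m$)
$t{\left(N,X \right)} = -4 + 2 X$
$- 9 \cdot 0 t{\left(0,-2 \right)} \left(-36\right) = - 9 \cdot 0 \left(-4 + 2 \left(-2\right)\right) \left(-36\right) = - 9 \cdot 0 \left(-4 - 4\right) \left(-36\right) = - 9 \cdot 0 \left(-8\right) \left(-36\right) = \left(-9\right) 0 \left(-36\right) = 0 \left(-36\right) = 0$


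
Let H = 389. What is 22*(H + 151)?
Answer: 11880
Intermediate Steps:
22*(H + 151) = 22*(389 + 151) = 22*540 = 11880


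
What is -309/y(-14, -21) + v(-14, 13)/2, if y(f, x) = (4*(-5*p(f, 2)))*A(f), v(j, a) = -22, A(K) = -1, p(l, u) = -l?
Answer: -3389/280 ≈ -12.104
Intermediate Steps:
y(f, x) = -20*f (y(f, x) = (4*(-(-5)*f))*(-1) = (4*(5*f))*(-1) = (20*f)*(-1) = -20*f)
-309/y(-14, -21) + v(-14, 13)/2 = -309/((-20*(-14))) - 22/2 = -309/280 - 22*½ = -309*1/280 - 11 = -309/280 - 11 = -3389/280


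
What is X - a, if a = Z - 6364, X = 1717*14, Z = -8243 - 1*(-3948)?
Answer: 34697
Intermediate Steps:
Z = -4295 (Z = -8243 + 3948 = -4295)
X = 24038
a = -10659 (a = -4295 - 6364 = -10659)
X - a = 24038 - 1*(-10659) = 24038 + 10659 = 34697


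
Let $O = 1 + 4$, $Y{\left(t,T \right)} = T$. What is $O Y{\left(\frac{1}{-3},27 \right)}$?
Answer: $135$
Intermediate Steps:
$O = 5$
$O Y{\left(\frac{1}{-3},27 \right)} = 5 \cdot 27 = 135$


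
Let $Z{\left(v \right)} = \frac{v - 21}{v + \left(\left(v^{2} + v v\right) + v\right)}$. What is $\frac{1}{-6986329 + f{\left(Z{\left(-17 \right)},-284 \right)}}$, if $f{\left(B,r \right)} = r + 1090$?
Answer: $- \frac{1}{6985523} \approx -1.4315 \cdot 10^{-7}$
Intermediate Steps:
$Z{\left(v \right)} = \frac{-21 + v}{2 v + 2 v^{2}}$ ($Z{\left(v \right)} = \frac{-21 + v}{v + \left(\left(v^{2} + v^{2}\right) + v\right)} = \frac{-21 + v}{v + \left(2 v^{2} + v\right)} = \frac{-21 + v}{v + \left(v + 2 v^{2}\right)} = \frac{-21 + v}{2 v + 2 v^{2}}$)
$f{\left(B,r \right)} = 1090 + r$
$\frac{1}{-6986329 + f{\left(Z{\left(-17 \right)},-284 \right)}} = \frac{1}{-6986329 + \left(1090 - 284\right)} = \frac{1}{-6986329 + 806} = \frac{1}{-6985523} = - \frac{1}{6985523}$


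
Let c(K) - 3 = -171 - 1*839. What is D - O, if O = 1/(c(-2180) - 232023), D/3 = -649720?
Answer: -454212754799/233030 ≈ -1.9492e+6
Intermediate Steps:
D = -1949160 (D = 3*(-649720) = -1949160)
c(K) = -1007 (c(K) = 3 + (-171 - 1*839) = 3 + (-171 - 839) = 3 - 1010 = -1007)
O = -1/233030 (O = 1/(-1007 - 232023) = 1/(-233030) = -1/233030 ≈ -4.2913e-6)
D - O = -1949160 - 1*(-1/233030) = -1949160 + 1/233030 = -454212754799/233030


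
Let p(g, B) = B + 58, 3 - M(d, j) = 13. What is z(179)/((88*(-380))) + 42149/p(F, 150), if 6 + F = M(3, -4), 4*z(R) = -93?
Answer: 352366849/1738880 ≈ 202.64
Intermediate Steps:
z(R) = -93/4 (z(R) = (1/4)*(-93) = -93/4)
M(d, j) = -10 (M(d, j) = 3 - 1*13 = 3 - 13 = -10)
F = -16 (F = -6 - 10 = -16)
p(g, B) = 58 + B
z(179)/((88*(-380))) + 42149/p(F, 150) = -93/(4*(88*(-380))) + 42149/(58 + 150) = -93/4/(-33440) + 42149/208 = -93/4*(-1/33440) + 42149*(1/208) = 93/133760 + 42149/208 = 352366849/1738880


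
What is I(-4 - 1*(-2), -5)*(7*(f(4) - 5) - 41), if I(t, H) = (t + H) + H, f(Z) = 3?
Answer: 660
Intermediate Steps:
I(t, H) = t + 2*H (I(t, H) = (H + t) + H = t + 2*H)
I(-4 - 1*(-2), -5)*(7*(f(4) - 5) - 41) = ((-4 - 1*(-2)) + 2*(-5))*(7*(3 - 5) - 41) = ((-4 + 2) - 10)*(7*(-2) - 41) = (-2 - 10)*(-14 - 41) = -12*(-55) = 660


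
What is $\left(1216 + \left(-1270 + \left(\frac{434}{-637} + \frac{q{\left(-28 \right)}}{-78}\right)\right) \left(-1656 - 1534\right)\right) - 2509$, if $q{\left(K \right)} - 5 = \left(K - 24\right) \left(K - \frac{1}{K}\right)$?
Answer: $\frac{1122536581}{273} \approx 4.1119 \cdot 10^{6}$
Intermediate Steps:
$q{\left(K \right)} = 5 + \left(-24 + K\right) \left(K - \frac{1}{K}\right)$ ($q{\left(K \right)} = 5 + \left(K - 24\right) \left(K - \frac{1}{K}\right) = 5 + \left(-24 + K\right) \left(K - \frac{1}{K}\right)$)
$\left(1216 + \left(-1270 + \left(\frac{434}{-637} + \frac{q{\left(-28 \right)}}{-78}\right)\right) \left(-1656 - 1534\right)\right) - 2509 = \left(1216 + \left(-1270 + \left(\frac{434}{-637} + \frac{4 + \left(-28\right)^{2} - -672 + \frac{24}{-28}}{-78}\right)\right) \left(-1656 - 1534\right)\right) - 2509 = \left(1216 + \left(-1270 + \left(434 \left(- \frac{1}{637}\right) + \left(4 + 784 + 672 + 24 \left(- \frac{1}{28}\right)\right) \left(- \frac{1}{78}\right)\right)\right) \left(-3190\right)\right) - 2509 = \left(1216 + \left(-1270 + \left(- \frac{62}{91} + \left(4 + 784 + 672 - \frac{6}{7}\right) \left(- \frac{1}{78}\right)\right)\right) \left(-3190\right)\right) - 2509 = \left(1216 + \left(-1270 + \left(- \frac{62}{91} + \frac{10214}{7} \left(- \frac{1}{78}\right)\right)\right) \left(-3190\right)\right) - 2509 = \left(1216 + \left(-1270 - \frac{5293}{273}\right) \left(-3190\right)\right) - 2509 = \left(1216 - - \frac{1122889570}{273}\right) - 2509 = \left(1216 + \frac{1122889570}{273}\right) - 2509 = \frac{1123221538}{273} - 2509 = \frac{1122536581}{273}$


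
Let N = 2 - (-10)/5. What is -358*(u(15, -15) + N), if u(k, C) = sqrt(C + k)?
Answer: -1432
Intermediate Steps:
N = 4 (N = 2 - (-10)/5 = 2 - 10*(-1/5) = 2 + 2 = 4)
-358*(u(15, -15) + N) = -358*(sqrt(-15 + 15) + 4) = -358*(sqrt(0) + 4) = -358*(0 + 4) = -358*4 = -1432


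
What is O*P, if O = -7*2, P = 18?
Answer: -252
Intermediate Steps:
O = -14
O*P = -14*18 = -252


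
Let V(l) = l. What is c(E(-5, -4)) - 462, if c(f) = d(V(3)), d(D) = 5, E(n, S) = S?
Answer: -457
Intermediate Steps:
c(f) = 5
c(E(-5, -4)) - 462 = 5 - 462 = -457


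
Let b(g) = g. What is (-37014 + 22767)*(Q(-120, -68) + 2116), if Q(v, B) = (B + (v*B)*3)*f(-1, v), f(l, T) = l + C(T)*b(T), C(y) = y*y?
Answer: 600994853843112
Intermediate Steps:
C(y) = y**2
f(l, T) = l + T**3 (f(l, T) = l + T**2*T = l + T**3)
Q(v, B) = (-1 + v**3)*(B + 3*B*v) (Q(v, B) = (B + (v*B)*3)*(-1 + v**3) = (B + (B*v)*3)*(-1 + v**3) = (B + 3*B*v)*(-1 + v**3) = (-1 + v**3)*(B + 3*B*v))
(-37014 + 22767)*(Q(-120, -68) + 2116) = (-37014 + 22767)*(-68*(1 + 3*(-120))*(-1 + (-120)**3) + 2116) = -14247*(-68*(1 - 360)*(-1 - 1728000) + 2116) = -14247*(-68*(-359)*(-1728001) + 2116) = -14247*(-42183960412 + 2116) = -14247*(-42183958296) = 600994853843112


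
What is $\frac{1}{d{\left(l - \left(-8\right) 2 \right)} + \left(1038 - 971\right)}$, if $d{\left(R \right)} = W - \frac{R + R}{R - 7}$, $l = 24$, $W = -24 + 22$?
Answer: $\frac{33}{2065} \approx 0.015981$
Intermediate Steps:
$W = -2$
$d{\left(R \right)} = -2 - \frac{2 R}{-7 + R}$ ($d{\left(R \right)} = -2 - \frac{R + R}{R - 7} = -2 - \frac{2 R}{-7 + R}$)
$\frac{1}{d{\left(l - \left(-8\right) 2 \right)} + \left(1038 - 971\right)} = \frac{1}{\frac{2 \left(7 - 2 \left(24 - \left(-8\right) 2\right)\right)}{-7 + \left(24 - \left(-8\right) 2\right)} + \left(1038 - 971\right)} = \frac{1}{\frac{2 \left(7 - 2 \left(24 - -16\right)\right)}{-7 + \left(24 - -16\right)} + 67} = \frac{1}{\frac{2 \left(7 - 2 \left(24 + 16\right)\right)}{-7 + \left(24 + 16\right)} + 67} = \frac{1}{\frac{2 \left(7 - 80\right)}{-7 + 40} + 67} = \frac{1}{\frac{2 \left(7 - 80\right)}{33} + 67} = \frac{1}{2 \cdot \frac{1}{33} \left(-73\right) + 67} = \frac{1}{- \frac{146}{33} + 67} = \frac{1}{\frac{2065}{33}} = \frac{33}{2065}$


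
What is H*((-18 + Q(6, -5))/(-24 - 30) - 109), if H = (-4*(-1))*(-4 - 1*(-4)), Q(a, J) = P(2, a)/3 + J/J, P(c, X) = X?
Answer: 0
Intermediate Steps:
Q(a, J) = 1 + a/3 (Q(a, J) = a/3 + J/J = a*(⅓) + 1 = a/3 + 1 = 1 + a/3)
H = 0 (H = 4*(-4 + 4) = 4*0 = 0)
H*((-18 + Q(6, -5))/(-24 - 30) - 109) = 0*((-18 + (1 + (⅓)*6))/(-24 - 30) - 109) = 0*((-18 + (1 + 2))/(-54) - 109) = 0*((-18 + 3)*(-1/54) - 109) = 0*(-15*(-1/54) - 109) = 0*(5/18 - 109) = 0*(-1957/18) = 0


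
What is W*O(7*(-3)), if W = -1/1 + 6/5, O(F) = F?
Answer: -21/5 ≈ -4.2000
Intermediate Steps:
W = 1/5 (W = -1*1 + 6*(1/5) = -1 + 6/5 = 1/5 ≈ 0.20000)
W*O(7*(-3)) = (7*(-3))/5 = (1/5)*(-21) = -21/5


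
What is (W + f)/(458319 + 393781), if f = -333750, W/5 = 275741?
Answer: 208991/170420 ≈ 1.2263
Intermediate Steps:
W = 1378705 (W = 5*275741 = 1378705)
(W + f)/(458319 + 393781) = (1378705 - 333750)/(458319 + 393781) = 1044955/852100 = 1044955*(1/852100) = 208991/170420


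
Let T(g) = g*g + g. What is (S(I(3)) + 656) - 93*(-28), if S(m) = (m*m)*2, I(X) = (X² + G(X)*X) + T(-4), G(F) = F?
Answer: 5060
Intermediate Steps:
T(g) = g + g² (T(g) = g² + g = g + g²)
I(X) = 12 + 2*X² (I(X) = (X² + X*X) - 4*(1 - 4) = (X² + X²) - 4*(-3) = 2*X² + 12 = 12 + 2*X²)
S(m) = 2*m² (S(m) = m²*2 = 2*m²)
(S(I(3)) + 656) - 93*(-28) = (2*(12 + 2*3²)² + 656) - 93*(-28) = (2*(12 + 2*9)² + 656) + 2604 = (2*(12 + 18)² + 656) + 2604 = (2*30² + 656) + 2604 = (2*900 + 656) + 2604 = (1800 + 656) + 2604 = 2456 + 2604 = 5060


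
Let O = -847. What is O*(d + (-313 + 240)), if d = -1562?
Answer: 1384845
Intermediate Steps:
O*(d + (-313 + 240)) = -847*(-1562 + (-313 + 240)) = -847*(-1562 - 73) = -847*(-1635) = 1384845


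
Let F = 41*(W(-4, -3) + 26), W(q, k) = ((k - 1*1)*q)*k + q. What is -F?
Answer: 1066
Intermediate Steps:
W(q, k) = q + k*q*(-1 + k) (W(q, k) = ((k - 1)*q)*k + q = ((-1 + k)*q)*k + q = (q*(-1 + k))*k + q = k*q*(-1 + k) + q = q + k*q*(-1 + k))
F = -1066 (F = 41*(-4*(1 + (-3)**2 - 1*(-3)) + 26) = 41*(-4*(1 + 9 + 3) + 26) = 41*(-4*13 + 26) = 41*(-52 + 26) = 41*(-26) = -1066)
-F = -1*(-1066) = 1066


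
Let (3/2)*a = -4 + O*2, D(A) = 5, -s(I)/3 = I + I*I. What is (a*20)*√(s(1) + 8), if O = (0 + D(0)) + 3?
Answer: 160*√2 ≈ 226.27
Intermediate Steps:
s(I) = -3*I - 3*I² (s(I) = -3*(I + I*I) = -3*(I + I²) = -3*I - 3*I²)
O = 8 (O = (0 + 5) + 3 = 5 + 3 = 8)
a = 8 (a = 2*(-4 + 8*2)/3 = 2*(-4 + 16)/3 = (⅔)*12 = 8)
(a*20)*√(s(1) + 8) = (8*20)*√(-3*1*(1 + 1) + 8) = 160*√(-3*1*2 + 8) = 160*√(-6 + 8) = 160*√2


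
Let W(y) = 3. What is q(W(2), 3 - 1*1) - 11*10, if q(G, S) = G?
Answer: -107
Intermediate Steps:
q(W(2), 3 - 1*1) - 11*10 = 3 - 11*10 = 3 - 110 = -107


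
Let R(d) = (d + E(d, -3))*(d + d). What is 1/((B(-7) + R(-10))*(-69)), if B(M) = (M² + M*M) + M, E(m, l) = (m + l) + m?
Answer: -1/51819 ≈ -1.9298e-5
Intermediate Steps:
E(m, l) = l + 2*m (E(m, l) = (l + m) + m = l + 2*m)
R(d) = 2*d*(-3 + 3*d) (R(d) = (d + (-3 + 2*d))*(d + d) = (-3 + 3*d)*(2*d) = 2*d*(-3 + 3*d))
B(M) = M + 2*M² (B(M) = (M² + M²) + M = 2*M² + M = M + 2*M²)
1/((B(-7) + R(-10))*(-69)) = 1/((-7*(1 + 2*(-7)) + 6*(-10)*(-1 - 10))*(-69)) = 1/((-7*(1 - 14) + 6*(-10)*(-11))*(-69)) = 1/((-7*(-13) + 660)*(-69)) = 1/((91 + 660)*(-69)) = 1/(751*(-69)) = 1/(-51819) = -1/51819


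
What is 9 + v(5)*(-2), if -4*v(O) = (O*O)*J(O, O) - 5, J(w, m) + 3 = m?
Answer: 63/2 ≈ 31.500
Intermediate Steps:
J(w, m) = -3 + m
v(O) = 5/4 - O**2*(-3 + O)/4 (v(O) = -((O*O)*(-3 + O) - 5)/4 = -(O**2*(-3 + O) - 5)/4 = -(-5 + O**2*(-3 + O))/4 = 5/4 - O**2*(-3 + O)/4)
9 + v(5)*(-2) = 9 + (5/4 + (1/4)*5**2*(3 - 1*5))*(-2) = 9 + (5/4 + (1/4)*25*(3 - 5))*(-2) = 9 + (5/4 + (1/4)*25*(-2))*(-2) = 9 + (5/4 - 25/2)*(-2) = 9 - 45/4*(-2) = 9 + 45/2 = 63/2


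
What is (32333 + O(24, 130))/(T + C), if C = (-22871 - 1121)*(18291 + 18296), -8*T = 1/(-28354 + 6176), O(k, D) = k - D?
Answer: -5717843248/155741954016895 ≈ -3.6714e-5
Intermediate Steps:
T = 1/177424 (T = -1/(8*(-28354 + 6176)) = -⅛/(-22178) = -⅛*(-1/22178) = 1/177424 ≈ 5.6362e-6)
C = -877795304 (C = -23992*36587 = -877795304)
(32333 + O(24, 130))/(T + C) = (32333 + (24 - 1*130))/(1/177424 - 877795304) = (32333 + (24 - 130))/(-155741954016895/177424) = (32333 - 106)*(-177424/155741954016895) = 32227*(-177424/155741954016895) = -5717843248/155741954016895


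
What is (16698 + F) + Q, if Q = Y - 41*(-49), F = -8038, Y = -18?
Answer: 10651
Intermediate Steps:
Q = 1991 (Q = -18 - 41*(-49) = -18 + 2009 = 1991)
(16698 + F) + Q = (16698 - 8038) + 1991 = 8660 + 1991 = 10651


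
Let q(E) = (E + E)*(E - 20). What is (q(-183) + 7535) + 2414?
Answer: 84247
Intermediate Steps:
q(E) = 2*E*(-20 + E) (q(E) = (2*E)*(-20 + E) = 2*E*(-20 + E))
(q(-183) + 7535) + 2414 = (2*(-183)*(-20 - 183) + 7535) + 2414 = (2*(-183)*(-203) + 7535) + 2414 = (74298 + 7535) + 2414 = 81833 + 2414 = 84247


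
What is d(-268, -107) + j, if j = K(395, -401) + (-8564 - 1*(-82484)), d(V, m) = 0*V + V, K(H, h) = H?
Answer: 74047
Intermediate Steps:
d(V, m) = V (d(V, m) = 0 + V = V)
j = 74315 (j = 395 + (-8564 - 1*(-82484)) = 395 + (-8564 + 82484) = 395 + 73920 = 74315)
d(-268, -107) + j = -268 + 74315 = 74047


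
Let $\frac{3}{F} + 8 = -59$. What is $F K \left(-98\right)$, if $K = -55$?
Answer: $- \frac{16170}{67} \approx -241.34$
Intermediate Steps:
$F = - \frac{3}{67}$ ($F = \frac{3}{-8 - 59} = \frac{3}{-67} = 3 \left(- \frac{1}{67}\right) = - \frac{3}{67} \approx -0.044776$)
$F K \left(-98\right) = \left(- \frac{3}{67}\right) \left(-55\right) \left(-98\right) = \frac{165}{67} \left(-98\right) = - \frac{16170}{67}$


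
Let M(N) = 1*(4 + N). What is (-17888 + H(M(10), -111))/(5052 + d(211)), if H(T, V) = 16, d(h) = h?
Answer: -17872/5263 ≈ -3.3958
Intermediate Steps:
M(N) = 4 + N
(-17888 + H(M(10), -111))/(5052 + d(211)) = (-17888 + 16)/(5052 + 211) = -17872/5263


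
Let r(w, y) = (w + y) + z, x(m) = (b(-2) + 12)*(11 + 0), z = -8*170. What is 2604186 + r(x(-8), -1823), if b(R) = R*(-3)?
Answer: 2601201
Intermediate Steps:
b(R) = -3*R
z = -1360
x(m) = 198 (x(m) = (-3*(-2) + 12)*(11 + 0) = (6 + 12)*11 = 18*11 = 198)
r(w, y) = -1360 + w + y (r(w, y) = (w + y) - 1360 = -1360 + w + y)
2604186 + r(x(-8), -1823) = 2604186 + (-1360 + 198 - 1823) = 2604186 - 2985 = 2601201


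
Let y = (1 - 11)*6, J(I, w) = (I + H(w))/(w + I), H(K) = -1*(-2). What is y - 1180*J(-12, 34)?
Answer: 5240/11 ≈ 476.36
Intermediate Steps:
H(K) = 2
J(I, w) = (2 + I)/(I + w) (J(I, w) = (I + 2)/(w + I) = (2 + I)/(I + w))
y = -60 (y = -10*6 = -60)
y - 1180*J(-12, 34) = -60 - 1180*(2 - 12)/(-12 + 34) = -60 - 1180*(-10)/22 = -60 - 590*(-10)/11 = -60 - 1180*(-5/11) = -60 + 5900/11 = 5240/11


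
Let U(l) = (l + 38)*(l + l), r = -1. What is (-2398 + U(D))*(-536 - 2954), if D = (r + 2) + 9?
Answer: 5018620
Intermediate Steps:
D = 10 (D = (-1 + 2) + 9 = 1 + 9 = 10)
U(l) = 2*l*(38 + l) (U(l) = (38 + l)*(2*l) = 2*l*(38 + l))
(-2398 + U(D))*(-536 - 2954) = (-2398 + 2*10*(38 + 10))*(-536 - 2954) = (-2398 + 2*10*48)*(-3490) = (-2398 + 960)*(-3490) = -1438*(-3490) = 5018620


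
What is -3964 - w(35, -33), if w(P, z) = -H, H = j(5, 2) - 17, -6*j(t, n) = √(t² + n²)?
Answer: -3981 - √29/6 ≈ -3981.9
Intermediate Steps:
j(t, n) = -√(n² + t²)/6 (j(t, n) = -√(t² + n²)/6 = -√(n² + t²)/6)
H = -17 - √29/6 (H = -√(2² + 5²)/6 - 17 = -√(4 + 25)/6 - 17 = -√29/6 - 17 = -17 - √29/6 ≈ -17.898)
w(P, z) = 17 + √29/6 (w(P, z) = -(-17 - √29/6) = 17 + √29/6)
-3964 - w(35, -33) = -3964 - (17 + √29/6) = -3964 + (-17 - √29/6) = -3981 - √29/6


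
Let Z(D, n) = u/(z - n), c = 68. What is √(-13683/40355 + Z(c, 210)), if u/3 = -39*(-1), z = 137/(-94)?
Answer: I*√3397456900175415/61702795 ≈ 0.94465*I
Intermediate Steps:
z = -137/94 (z = 137*(-1/94) = -137/94 ≈ -1.4574)
u = 117 (u = 3*(-39*(-1)) = 3*39 = 117)
Z(D, n) = 117/(-137/94 - n)
√(-13683/40355 + Z(c, 210)) = √(-13683/40355 - 10998/(137 + 94*210)) = √(-13683*1/40355 - 10998/(137 + 19740)) = √(-13683/40355 - 10998/19877) = √(-13683/40355 - 10998*1/19877) = √(-13683/40355 - 846/1529) = √(-55061637/61702795) = I*√3397456900175415/61702795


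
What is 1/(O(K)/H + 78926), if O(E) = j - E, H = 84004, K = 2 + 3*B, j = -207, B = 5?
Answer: 21001/1657524870 ≈ 1.2670e-5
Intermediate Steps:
K = 17 (K = 2 + 3*5 = 2 + 15 = 17)
O(E) = -207 - E
1/(O(K)/H + 78926) = 1/((-207 - 1*17)/84004 + 78926) = 1/((-207 - 17)*(1/84004) + 78926) = 1/(-224*1/84004 + 78926) = 1/(-56/21001 + 78926) = 1/(1657524870/21001) = 21001/1657524870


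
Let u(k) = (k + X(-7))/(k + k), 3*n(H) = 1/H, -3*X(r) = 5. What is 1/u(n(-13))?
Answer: 1/33 ≈ 0.030303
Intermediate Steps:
X(r) = -5/3 (X(r) = -⅓*5 = -5/3)
n(H) = 1/(3*H)
u(k) = (-5/3 + k)/(2*k) (u(k) = (k - 5/3)/(k + k) = (-5/3 + k)/((2*k)) = (-5/3 + k)*(1/(2*k)) = (-5/3 + k)/(2*k))
1/u(n(-13)) = 1/((-5 + 3*((⅓)/(-13)))/(6*(((⅓)/(-13))))) = 1/((-5 + 3*((⅓)*(-1/13)))/(6*(((⅓)*(-1/13))))) = 1/((-5 + 3*(-1/39))/(6*(-1/39))) = 1/((⅙)*(-39)*(-5 - 1/13)) = 1/((⅙)*(-39)*(-66/13)) = 1/33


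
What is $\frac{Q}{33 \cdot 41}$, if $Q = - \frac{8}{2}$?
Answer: $- \frac{4}{1353} \approx -0.0029564$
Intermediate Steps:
$Q = -4$ ($Q = \left(-8\right) \frac{1}{2} = -4$)
$\frac{Q}{33 \cdot 41} = - \frac{4}{33 \cdot 41} = - \frac{4}{1353}$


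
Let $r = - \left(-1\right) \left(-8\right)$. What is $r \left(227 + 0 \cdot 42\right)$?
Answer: $-1816$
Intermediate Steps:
$r = -8$ ($r = \left(-1\right) 8 = -8$)
$r \left(227 + 0 \cdot 42\right) = - 8 \left(227 + 0 \cdot 42\right) = - 8 \left(227 + 0\right) = \left(-8\right) 227 = -1816$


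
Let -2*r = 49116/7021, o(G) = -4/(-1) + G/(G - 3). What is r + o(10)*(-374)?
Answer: -14279194/7021 ≈ -2033.8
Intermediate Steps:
o(G) = 4 + G/(-3 + G) (o(G) = -4*(-1) + G/(-3 + G) = 4 + G/(-3 + G))
r = -24558/7021 ≈ -3.4978
r + o(10)*(-374) = -24558/7021 + ((-12 + 5*10)/(-3 + 10))*(-374) = -24558/7021 + ((-12 + 50)/7)*(-374) = -24558/7021 + ((⅐)*38)*(-374) = -24558/7021 + (38/7)*(-374) = -24558/7021 - 14212/7 = -14279194/7021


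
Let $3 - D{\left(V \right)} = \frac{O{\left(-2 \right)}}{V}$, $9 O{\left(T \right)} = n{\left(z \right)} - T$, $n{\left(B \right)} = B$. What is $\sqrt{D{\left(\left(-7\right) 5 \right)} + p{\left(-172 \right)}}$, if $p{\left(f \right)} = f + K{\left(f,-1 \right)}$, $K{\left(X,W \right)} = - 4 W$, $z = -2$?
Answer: $i \sqrt{165} \approx 12.845 i$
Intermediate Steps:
$O{\left(T \right)} = - \frac{2}{9} - \frac{T}{9}$ ($O{\left(T \right)} = \frac{-2 - T}{9} = - \frac{2}{9} - \frac{T}{9}$)
$D{\left(V \right)} = 3$ ($D{\left(V \right)} = 3 - \frac{- \frac{2}{9} - - \frac{2}{9}}{V} = 3 - \frac{- \frac{2}{9} + \frac{2}{9}}{V} = 3 - \frac{0}{V} = 3 - 0 = 3 + 0 = 3$)
$p{\left(f \right)} = 4 + f$ ($p{\left(f \right)} = f - -4 = f + 4 = 4 + f$)
$\sqrt{D{\left(\left(-7\right) 5 \right)} + p{\left(-172 \right)}} = \sqrt{3 + \left(4 - 172\right)} = \sqrt{3 - 168} = \sqrt{-165} = i \sqrt{165}$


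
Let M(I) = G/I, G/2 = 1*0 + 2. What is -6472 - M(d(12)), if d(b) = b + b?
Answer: -38833/6 ≈ -6472.2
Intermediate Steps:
G = 4 (G = 2*(1*0 + 2) = 2*(0 + 2) = 2*2 = 4)
d(b) = 2*b
M(I) = 4/I
-6472 - M(d(12)) = -6472 - 4/(2*12) = -6472 - 4/24 = -6472 - 1*⅙ = -6472 - ⅙ = -38833/6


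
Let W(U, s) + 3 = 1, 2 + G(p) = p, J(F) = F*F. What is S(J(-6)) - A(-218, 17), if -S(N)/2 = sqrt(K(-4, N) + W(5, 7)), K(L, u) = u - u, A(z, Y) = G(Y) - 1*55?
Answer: 40 - 2*I*sqrt(2) ≈ 40.0 - 2.8284*I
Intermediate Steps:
J(F) = F**2
G(p) = -2 + p
W(U, s) = -2 (W(U, s) = -3 + 1 = -2)
A(z, Y) = -57 + Y (A(z, Y) = (-2 + Y) - 1*55 = (-2 + Y) - 55 = -57 + Y)
K(L, u) = 0
S(N) = -2*I*sqrt(2) (S(N) = -2*sqrt(0 - 2) = -2*I*sqrt(2))
S(J(-6)) - A(-218, 17) = -2*I*sqrt(2) - (-57 + 17) = -2*I*sqrt(2) - 1*(-40) = -2*I*sqrt(2) + 40 = 40 - 2*I*sqrt(2)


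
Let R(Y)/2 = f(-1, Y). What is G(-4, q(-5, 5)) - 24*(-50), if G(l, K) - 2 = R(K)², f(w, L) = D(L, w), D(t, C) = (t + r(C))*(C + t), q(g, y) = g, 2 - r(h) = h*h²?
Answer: 1778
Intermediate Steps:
r(h) = 2 - h³ (r(h) = 2 - h*h² = 2 - h³)
D(t, C) = (C + t)*(2 + t - C³) (D(t, C) = (t + (2 - C³))*(C + t) = (2 + t - C³)*(C + t) = (C + t)*(2 + t - C³))
f(w, L) = L² + L*w - L*(-2 + w³) - w*(-2 + w³) (f(w, L) = L² + w*L - w*(-2 + w³) - L*(-2 + w³) = L² + L*w - w*(-2 + w³) - L*(-2 + w³) = L² + L*w - L*(-2 + w³) - w*(-2 + w³))
R(Y) = -6 + 2*Y² + 4*Y (R(Y) = 2*(Y² + Y*(-1) - Y*(-2 + (-1)³) - 1*(-1)*(-2 + (-1)³)) = 2*(Y² - Y - Y*(-2 - 1) - 1*(-1)*(-2 - 1)) = 2*(Y² - Y - 1*Y*(-3) - 1*(-1)*(-3)) = 2*(Y² - Y + 3*Y - 3) = 2*(-3 + Y² + 2*Y) = -6 + 2*Y² + 4*Y)
G(l, K) = 2 + (-6 + 2*K² + 4*K)²
G(-4, q(-5, 5)) - 24*(-50) = (2 + 4*(-3 + (-5)² + 2*(-5))²) - 24*(-50) = (2 + 4*(-3 + 25 - 10)²) + 1200 = (2 + 4*12²) + 1200 = (2 + 4*144) + 1200 = (2 + 576) + 1200 = 578 + 1200 = 1778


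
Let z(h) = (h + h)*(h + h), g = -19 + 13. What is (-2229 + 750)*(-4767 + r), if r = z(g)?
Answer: 6837417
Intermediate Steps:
g = -6
z(h) = 4*h² (z(h) = (2*h)*(2*h) = 4*h²)
r = 144 (r = 4*(-6)² = 4*36 = 144)
(-2229 + 750)*(-4767 + r) = (-2229 + 750)*(-4767 + 144) = -1479*(-4623) = 6837417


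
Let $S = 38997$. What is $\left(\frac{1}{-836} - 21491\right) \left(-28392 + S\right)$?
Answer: $- \frac{190534488585}{836} \approx -2.2791 \cdot 10^{8}$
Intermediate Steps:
$\left(\frac{1}{-836} - 21491\right) \left(-28392 + S\right) = \left(\frac{1}{-836} - 21491\right) \left(-28392 + 38997\right) = \left(- \frac{1}{836} - 21491\right) 10605 = \left(- \frac{17966477}{836}\right) 10605 = - \frac{190534488585}{836}$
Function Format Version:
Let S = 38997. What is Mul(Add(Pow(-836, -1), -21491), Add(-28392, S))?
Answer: Rational(-190534488585, 836) ≈ -2.2791e+8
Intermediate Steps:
Mul(Add(Pow(-836, -1), -21491), Add(-28392, S)) = Mul(Add(Pow(-836, -1), -21491), Add(-28392, 38997)) = Mul(Add(Rational(-1, 836), -21491), 10605) = Mul(Rational(-17966477, 836), 10605) = Rational(-190534488585, 836)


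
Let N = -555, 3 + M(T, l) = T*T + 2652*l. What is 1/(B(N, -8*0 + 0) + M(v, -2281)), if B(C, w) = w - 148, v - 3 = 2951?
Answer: 1/2676753 ≈ 3.7359e-7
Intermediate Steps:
v = 2954 (v = 3 + 2951 = 2954)
M(T, l) = -3 + T**2 + 2652*l (M(T, l) = -3 + (T*T + 2652*l) = -3 + (T**2 + 2652*l) = -3 + T**2 + 2652*l)
B(C, w) = -148 + w
1/(B(N, -8*0 + 0) + M(v, -2281)) = 1/((-148 + (-8*0 + 0)) + (-3 + 2954**2 + 2652*(-2281))) = 1/((-148 + (0 + 0)) + (-3 + 8726116 - 6049212)) = 1/((-148 + 0) + 2676901) = 1/(-148 + 2676901) = 1/2676753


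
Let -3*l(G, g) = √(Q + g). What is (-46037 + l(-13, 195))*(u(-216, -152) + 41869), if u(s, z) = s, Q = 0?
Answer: -1917579161 - 41653*√195/3 ≈ -1.9178e+9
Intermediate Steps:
l(G, g) = -√g/3 (l(G, g) = -√(0 + g)/3 = -√g/3)
(-46037 + l(-13, 195))*(u(-216, -152) + 41869) = (-46037 - √195/3)*(-216 + 41869) = (-46037 - √195/3)*41653 = -1917579161 - 41653*√195/3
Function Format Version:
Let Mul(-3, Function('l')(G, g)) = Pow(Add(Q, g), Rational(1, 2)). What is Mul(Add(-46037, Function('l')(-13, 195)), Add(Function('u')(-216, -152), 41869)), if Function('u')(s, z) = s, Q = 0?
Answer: Add(-1917579161, Mul(Rational(-41653, 3), Pow(195, Rational(1, 2)))) ≈ -1.9178e+9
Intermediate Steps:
Function('l')(G, g) = Mul(Rational(-1, 3), Pow(g, Rational(1, 2))) (Function('l')(G, g) = Mul(Rational(-1, 3), Pow(Add(0, g), Rational(1, 2))) = Mul(Rational(-1, 3), Pow(g, Rational(1, 2))))
Mul(Add(-46037, Function('l')(-13, 195)), Add(Function('u')(-216, -152), 41869)) = Mul(Add(-46037, Mul(Rational(-1, 3), Pow(195, Rational(1, 2)))), Add(-216, 41869)) = Mul(Add(-46037, Mul(Rational(-1, 3), Pow(195, Rational(1, 2)))), 41653) = Add(-1917579161, Mul(Rational(-41653, 3), Pow(195, Rational(1, 2))))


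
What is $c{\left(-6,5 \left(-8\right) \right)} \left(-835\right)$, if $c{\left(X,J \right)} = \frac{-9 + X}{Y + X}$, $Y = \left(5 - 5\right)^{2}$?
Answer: $- \frac{4175}{2} \approx -2087.5$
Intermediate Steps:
$Y = 0$ ($Y = 0^{2} = 0$)
$c{\left(X,J \right)} = \frac{-9 + X}{X}$ ($c{\left(X,J \right)} = \frac{-9 + X}{0 + X} = \frac{-9 + X}{X}$)
$c{\left(-6,5 \left(-8\right) \right)} \left(-835\right) = \frac{-9 - 6}{-6} \left(-835\right) = \left(- \frac{1}{6}\right) \left(-15\right) \left(-835\right) = \frac{5}{2} \left(-835\right) = - \frac{4175}{2}$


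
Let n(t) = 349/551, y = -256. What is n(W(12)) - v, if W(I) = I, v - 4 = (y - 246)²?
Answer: -138856059/551 ≈ -2.5201e+5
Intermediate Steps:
v = 252008 (v = 4 + (-256 - 246)² = 4 + (-502)² = 4 + 252004 = 252008)
n(t) = 349/551 (n(t) = 349*(1/551) = 349/551)
n(W(12)) - v = 349/551 - 1*252008 = 349/551 - 252008 = -138856059/551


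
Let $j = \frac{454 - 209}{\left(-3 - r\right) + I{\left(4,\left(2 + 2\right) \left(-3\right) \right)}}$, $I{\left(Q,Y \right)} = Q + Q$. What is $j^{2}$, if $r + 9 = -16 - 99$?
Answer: $\frac{60025}{16641} \approx 3.6071$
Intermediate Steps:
$I{\left(Q,Y \right)} = 2 Q$
$r = -124$ ($r = -9 - 115 = -124$)
$j = \frac{245}{129}$ ($j = \frac{454 - 209}{\left(-3 - -124\right) + 2 \cdot 4} = \frac{245}{\left(-3 + 124\right) + 8} = \frac{245}{121 + 8} = \frac{245}{129} \approx 1.8992$)
$j^{2} = \left(\frac{245}{129}\right)^{2} = \frac{60025}{16641}$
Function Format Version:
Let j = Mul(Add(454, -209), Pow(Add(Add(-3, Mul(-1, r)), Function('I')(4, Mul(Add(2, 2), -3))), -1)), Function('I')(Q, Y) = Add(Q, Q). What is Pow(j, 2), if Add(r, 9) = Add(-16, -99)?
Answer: Rational(60025, 16641) ≈ 3.6071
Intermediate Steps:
Function('I')(Q, Y) = Mul(2, Q)
r = -124 (r = Add(-9, Add(-16, -99)) = Add(-9, -115) = -124)
j = Rational(245, 129) (j = Mul(Add(454, -209), Pow(Add(Add(-3, Mul(-1, -124)), Mul(2, 4)), -1)) = Mul(245, Pow(Add(Add(-3, 124), 8), -1)) = Mul(245, Pow(Add(121, 8), -1)) = Mul(245, Pow(129, -1)) = Mul(245, Rational(1, 129)) = Rational(245, 129) ≈ 1.8992)
Pow(j, 2) = Pow(Rational(245, 129), 2) = Rational(60025, 16641)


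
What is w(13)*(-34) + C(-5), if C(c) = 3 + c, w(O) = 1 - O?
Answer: 406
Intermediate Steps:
w(13)*(-34) + C(-5) = (1 - 1*13)*(-34) + (3 - 5) = (1 - 13)*(-34) - 2 = -12*(-34) - 2 = 408 - 2 = 406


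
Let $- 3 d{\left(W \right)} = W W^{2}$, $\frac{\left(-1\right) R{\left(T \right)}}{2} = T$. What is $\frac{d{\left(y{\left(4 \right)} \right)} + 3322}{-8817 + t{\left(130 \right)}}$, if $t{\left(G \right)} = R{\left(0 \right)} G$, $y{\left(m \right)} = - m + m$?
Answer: $- \frac{3322}{8817} \approx -0.37677$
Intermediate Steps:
$R{\left(T \right)} = - 2 T$
$y{\left(m \right)} = 0$
$d{\left(W \right)} = - \frac{W^{3}}{3}$ ($d{\left(W \right)} = - \frac{W W^{2}}{3} = - \frac{W^{3}}{3}$)
$t{\left(G \right)} = 0$ ($t{\left(G \right)} = \left(-2\right) 0 G = 0 G = 0$)
$\frac{d{\left(y{\left(4 \right)} \right)} + 3322}{-8817 + t{\left(130 \right)}} = \frac{- \frac{0^{3}}{3} + 3322}{-8817 + 0} = \frac{\left(- \frac{1}{3}\right) 0 + 3322}{-8817} = \left(0 + 3322\right) \left(- \frac{1}{8817}\right) = 3322 \left(- \frac{1}{8817}\right) = - \frac{3322}{8817}$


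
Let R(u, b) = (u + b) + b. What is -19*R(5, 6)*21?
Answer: -6783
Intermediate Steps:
R(u, b) = u + 2*b (R(u, b) = (b + u) + b = u + 2*b)
-19*R(5, 6)*21 = -19*(5 + 2*6)*21 = -19*(5 + 12)*21 = -19*17*21 = -323*21 = -6783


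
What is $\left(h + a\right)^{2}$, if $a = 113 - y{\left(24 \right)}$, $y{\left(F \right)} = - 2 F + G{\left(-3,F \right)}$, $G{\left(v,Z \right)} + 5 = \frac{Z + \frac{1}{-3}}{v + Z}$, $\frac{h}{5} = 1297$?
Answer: $\frac{175512399364}{3969} \approx 4.4221 \cdot 10^{7}$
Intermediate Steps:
$h = 6485$ ($h = 5 \cdot 1297 = 6485$)
$G{\left(v,Z \right)} = -5 + \frac{- \frac{1}{3} + Z}{Z + v}$ ($G{\left(v,Z \right)} = -5 + \frac{Z + \frac{1}{-3}}{v + Z} = -5 + \frac{Z - \frac{1}{3}}{Z + v} = -5 + \frac{- \frac{1}{3} + Z}{Z + v}$)
$y{\left(F \right)} = - 2 F + \frac{\frac{44}{3} - 4 F}{-3 + F}$ ($y{\left(F \right)} = - 2 F + \frac{- \frac{1}{3} - -15 - 4 F}{F - 3} = - 2 F + \frac{- \frac{1}{3} + 15 - 4 F}{-3 + F} = - 2 F + \frac{\frac{44}{3} - 4 F}{-3 + F}$)
$a = \frac{10387}{63}$ ($a = 113 - \frac{2 \left(22 - 3 \cdot 24^{2} + 3 \cdot 24\right)}{3 \left(-3 + 24\right)} = 113 - \frac{2 \left(22 - 1728 + 72\right)}{3 \cdot 21} = 113 - \frac{2}{3} \cdot \frac{1}{21} \left(22 - 1728 + 72\right) = 113 - \frac{2}{3} \cdot \frac{1}{21} \left(-1634\right) = 113 - - \frac{3268}{63} = 113 + \frac{3268}{63} = \frac{10387}{63} \approx 164.87$)
$\left(h + a\right)^{2} = \left(6485 + \frac{10387}{63}\right)^{2} = \left(\frac{418942}{63}\right)^{2} = \frac{175512399364}{3969}$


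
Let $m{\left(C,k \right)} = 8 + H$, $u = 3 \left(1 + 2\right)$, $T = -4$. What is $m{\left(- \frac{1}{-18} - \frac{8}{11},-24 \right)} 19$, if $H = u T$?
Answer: $-532$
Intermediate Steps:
$u = 9$ ($u = 3 \cdot 3 = 9$)
$H = -36$ ($H = 9 \left(-4\right) = -36$)
$m{\left(C,k \right)} = -28$ ($m{\left(C,k \right)} = 8 - 36 = -28$)
$m{\left(- \frac{1}{-18} - \frac{8}{11},-24 \right)} 19 = \left(-28\right) 19 = -532$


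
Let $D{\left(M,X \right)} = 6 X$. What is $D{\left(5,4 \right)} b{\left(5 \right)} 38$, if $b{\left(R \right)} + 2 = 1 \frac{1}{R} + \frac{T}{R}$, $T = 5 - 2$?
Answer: $- \frac{5472}{5} \approx -1094.4$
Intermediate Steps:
$T = 3$
$b{\left(R \right)} = -2 + \frac{4}{R}$ ($b{\left(R \right)} = -2 + \left(1 \frac{1}{R} + \frac{3}{R}\right) = -2 + \left(\frac{1}{R} + \frac{3}{R}\right) = -2 + \frac{4}{R}$)
$D{\left(5,4 \right)} b{\left(5 \right)} 38 = 6 \cdot 4 \left(-2 + \frac{4}{5}\right) 38 = 24 \left(-2 + 4 \cdot \frac{1}{5}\right) 38 = 24 \left(-2 + \frac{4}{5}\right) 38 = 24 \left(- \frac{6}{5}\right) 38 = \left(- \frac{144}{5}\right) 38 = - \frac{5472}{5}$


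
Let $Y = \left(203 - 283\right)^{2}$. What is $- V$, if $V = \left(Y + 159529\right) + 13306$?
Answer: $-179235$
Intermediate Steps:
$Y = 6400$ ($Y = \left(-80\right)^{2} = 6400$)
$V = 179235$ ($V = \left(6400 + 159529\right) + 13306 = 165929 + 13306 = 179235$)
$- V = \left(-1\right) 179235 = -179235$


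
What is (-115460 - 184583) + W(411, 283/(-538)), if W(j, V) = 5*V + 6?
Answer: -161421321/538 ≈ -3.0004e+5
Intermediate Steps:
W(j, V) = 6 + 5*V
(-115460 - 184583) + W(411, 283/(-538)) = (-115460 - 184583) + (6 + 5*(283/(-538))) = -300043 + (6 + 5*(283*(-1/538))) = -300043 + (6 + 5*(-283/538)) = -300043 + (6 - 1415/538) = -300043 + 1813/538 = -161421321/538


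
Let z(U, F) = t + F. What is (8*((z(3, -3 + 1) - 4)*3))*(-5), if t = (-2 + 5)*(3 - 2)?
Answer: 360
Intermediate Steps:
t = 3 (t = 3*1 = 3)
z(U, F) = 3 + F
(8*((z(3, -3 + 1) - 4)*3))*(-5) = (8*(((3 + (-3 + 1)) - 4)*3))*(-5) = (8*(((3 - 2) - 4)*3))*(-5) = (8*((1 - 4)*3))*(-5) = (8*(-3*3))*(-5) = (8*(-9))*(-5) = -72*(-5) = 360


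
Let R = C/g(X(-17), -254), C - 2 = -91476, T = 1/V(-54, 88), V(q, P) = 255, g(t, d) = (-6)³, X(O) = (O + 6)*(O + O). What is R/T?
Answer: 3887645/36 ≈ 1.0799e+5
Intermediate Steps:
X(O) = 2*O*(6 + O) (X(O) = (6 + O)*(2*O) = 2*O*(6 + O))
g(t, d) = -216
T = 1/255 ≈ 0.0039216
C = -91474 (C = 2 - 91476 = -91474)
R = 45737/108 (R = -91474/(-216) = -91474*(-1/216) = 45737/108 ≈ 423.49)
R/T = 45737/(108*(1/255)) = (45737/108)*255 = 3887645/36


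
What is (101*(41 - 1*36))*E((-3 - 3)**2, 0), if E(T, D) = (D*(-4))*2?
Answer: 0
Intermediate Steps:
E(T, D) = -8*D (E(T, D) = -4*D*2 = -8*D)
(101*(41 - 1*36))*E((-3 - 3)**2, 0) = (101*(41 - 1*36))*(-8*0) = (101*(41 - 36))*0 = (101*5)*0 = 505*0 = 0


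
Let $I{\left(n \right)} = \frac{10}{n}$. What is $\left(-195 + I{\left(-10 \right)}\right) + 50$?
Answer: $-146$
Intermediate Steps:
$\left(-195 + I{\left(-10 \right)}\right) + 50 = \left(-195 + \frac{10}{-10}\right) + 50 = \left(-195 + 10 \left(- \frac{1}{10}\right)\right) + 50 = \left(-195 - 1\right) + 50 = -196 + 50 = -146$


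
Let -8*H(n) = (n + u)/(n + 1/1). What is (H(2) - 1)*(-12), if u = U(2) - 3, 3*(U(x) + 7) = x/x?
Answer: 49/6 ≈ 8.1667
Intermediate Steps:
U(x) = -20/3 (U(x) = -7 + (x/x)/3 = -7 + (1/3)*1 = -7 + 1/3 = -20/3)
u = -29/3 (u = -20/3 - 3 = -29/3 ≈ -9.6667)
H(n) = -(-29/3 + n)/(8*(1 + n)) (H(n) = -(n - 29/3)/(8*(n + 1/1)) = -(-29/3 + n)/(8*(n + 1)) = -(-29/3 + n)/(8*(1 + n)))
(H(2) - 1)*(-12) = ((29 - 3*2)/(24*(1 + 2)) - 1)*(-12) = ((1/24)*(29 - 6)/3 - 1)*(-12) = ((1/24)*(1/3)*23 - 1)*(-12) = (23/72 - 1)*(-12) = -49/72*(-12) = 49/6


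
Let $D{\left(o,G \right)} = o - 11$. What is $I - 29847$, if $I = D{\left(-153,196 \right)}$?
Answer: $-30011$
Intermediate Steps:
$D{\left(o,G \right)} = -11 + o$ ($D{\left(o,G \right)} = o - 11 = -11 + o$)
$I = -164$ ($I = -11 - 153 = -164$)
$I - 29847 = -164 - 29847 = -30011$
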